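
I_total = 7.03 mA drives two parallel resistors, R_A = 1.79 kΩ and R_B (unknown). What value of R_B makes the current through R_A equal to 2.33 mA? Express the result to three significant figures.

R_B ≈ 0.887 kΩ

In a two-way split, I_A/I_total = R_B/(R_A + R_B).
2.33/7.03 = R_B/(R_A + R_B) → R_B = R_A · (0.3314)/(1 − 0.3314) = 1.79 × 0.4957 = 0.8874 kΩ.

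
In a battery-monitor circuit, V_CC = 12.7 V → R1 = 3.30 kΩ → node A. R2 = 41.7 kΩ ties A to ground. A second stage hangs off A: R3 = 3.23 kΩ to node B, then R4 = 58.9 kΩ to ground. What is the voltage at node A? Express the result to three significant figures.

V_A ≈ 11.2 V

The second stage (R3 + R4 = 62.13 kΩ) loads node A in parallel with R2.
Effective lower resistance at A: R2 ‖ 62.13 = 24.95 kΩ.
First divider: V_A = V_CC · 24.95/(3.30 + 24.95) = 11.22 V.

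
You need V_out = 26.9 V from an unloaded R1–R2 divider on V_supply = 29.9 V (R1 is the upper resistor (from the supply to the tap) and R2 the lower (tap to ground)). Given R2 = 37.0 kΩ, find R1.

V_out/V_supply = R2/(R1+R2) = 0.8997.
So R1 = R2 · (V_supply/V_out − 1) = 37.0 × (29.9/26.9 − 1) = 37.0 × 0.1115 = 4.126 kΩ.

R1 ≈ 4.13 kΩ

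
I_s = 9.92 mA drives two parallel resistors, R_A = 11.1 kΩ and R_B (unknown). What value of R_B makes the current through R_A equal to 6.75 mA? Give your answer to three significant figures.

The fraction through R_A equals R_B/(R_A+R_B).
6.75/9.92 = R_B/(R_A + R_B) → R_B = R_A · (0.6804)/(1 − 0.6804) = 11.1 × 2.129 = 23.64 kΩ.

R_B ≈ 23.6 kΩ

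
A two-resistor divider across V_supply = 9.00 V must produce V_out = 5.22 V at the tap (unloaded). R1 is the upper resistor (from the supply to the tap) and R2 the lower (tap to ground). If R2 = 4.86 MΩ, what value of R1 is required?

The divider ratio is R2/(R1+R2) = 5.22/9.00 = 0.5800.
R1 = R2·(1/k − 1) = 4.86 × 0.7241 = 3.519 MΩ.

R1 ≈ 3.52 MΩ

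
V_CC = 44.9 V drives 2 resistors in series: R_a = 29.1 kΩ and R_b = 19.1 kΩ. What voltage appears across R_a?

V ≈ 27.1 V

ΣR = 29.1 + 19.1 = 48.20 kΩ.
By the voltage-divider rule, V = 44.9 × 29.10/48.20 = 27.11 V.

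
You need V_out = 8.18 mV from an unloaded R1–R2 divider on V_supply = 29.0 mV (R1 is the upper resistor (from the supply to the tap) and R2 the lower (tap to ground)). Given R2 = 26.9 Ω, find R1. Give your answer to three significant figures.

R1 ≈ 68.5 Ω

V_out/V_supply = R2/(R1+R2) = 0.2821.
So R1 = R2 · (V_supply/V_out − 1) = 26.9 × (29.0/8.18 − 1) = 26.9 × 2.545 = 68.47 Ω.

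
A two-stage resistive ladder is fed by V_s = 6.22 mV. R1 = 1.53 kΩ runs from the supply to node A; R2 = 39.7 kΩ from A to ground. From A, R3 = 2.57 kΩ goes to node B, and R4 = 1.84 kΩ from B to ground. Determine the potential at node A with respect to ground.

V_A ≈ 4.49 mV

The second stage (R3 + R4 = 4.410 kΩ) loads node A in parallel with R2.
R2 ‖ (R3+R4) = 3.969 kΩ.
First divider: V_A = V_s · 3.969/(1.53 + 3.969) = 4.489 mV.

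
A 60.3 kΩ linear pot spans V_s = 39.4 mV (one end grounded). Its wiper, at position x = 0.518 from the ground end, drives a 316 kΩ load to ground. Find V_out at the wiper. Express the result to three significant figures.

V_out ≈ 19.5 mV

Split the track: R_lower = x·R_p = 31.24 kΩ, R_upper = (1−x)·R_p = 29.06 kΩ.
Lower segment in parallel with the load: 31.24 ‖ 316 = 28.43 kΩ.
Then V_out = V_s · 28.43/(29.06 + 28.43) = 19.48 mV.
(Unloaded: V_out = x·V_s = 20.4 mV.)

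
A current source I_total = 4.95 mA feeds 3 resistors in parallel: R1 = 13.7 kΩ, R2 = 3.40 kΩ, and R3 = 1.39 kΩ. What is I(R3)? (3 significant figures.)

I ≈ 3.28 mA

ΣG = 1/13.7 + 1/3.40 + 1/1.39 = 1.087.
R3 takes the fraction G_k/ΣG = 0.7194/1.087 = 0.6621, so I = 4.95 × 0.6621 = 3.278 mA.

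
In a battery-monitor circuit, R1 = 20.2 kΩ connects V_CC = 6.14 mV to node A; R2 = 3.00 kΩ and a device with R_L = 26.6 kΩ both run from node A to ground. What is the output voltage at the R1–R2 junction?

The load sits in parallel with R2, giving an effective lower resistance R2' = R2·R_L/(R2+R_L) = 2.696 kΩ.
Now apply the divider: V_out = 6.14 × 0.1177 = 0.7230 mV.

V_out ≈ 0.723 mV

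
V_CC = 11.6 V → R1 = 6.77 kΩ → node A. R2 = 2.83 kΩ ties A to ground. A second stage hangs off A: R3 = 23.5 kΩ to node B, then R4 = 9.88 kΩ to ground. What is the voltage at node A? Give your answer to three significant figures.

V_A ≈ 3.23 V

The second stage (R3 + R4 = 33.38 kΩ) loads node A in parallel with R2.
Effective lower resistance at A: R2 ‖ 33.38 = 2.609 kΩ.
First divider: V_A = V_CC · 2.609/(6.77 + 2.609) = 3.227 V.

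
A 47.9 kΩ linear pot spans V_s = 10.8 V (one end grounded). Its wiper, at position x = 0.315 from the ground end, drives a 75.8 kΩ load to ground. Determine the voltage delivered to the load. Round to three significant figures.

V_out ≈ 2.99 V

The pot divides into 32.81 kΩ above the wiper and 15.09 kΩ below.
(x·R_p) ‖ R_L = 12.58 kΩ.
V_out = 10.8 × 12.58/(32.81 + 12.58) = 2.994 V.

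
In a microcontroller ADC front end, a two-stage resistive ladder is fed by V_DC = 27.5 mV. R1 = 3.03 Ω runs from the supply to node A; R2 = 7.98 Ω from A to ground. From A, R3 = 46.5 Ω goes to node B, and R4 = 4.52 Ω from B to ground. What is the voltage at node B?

Node A sees R2 in parallel with the series input of stage 2, R3 + R4 = 51.02 Ω.
Effective lower resistance at A: R2 ‖ 51.02 = 6.901 Ω.
First divider: V_A = V_DC · 6.901/(3.03 + 6.901) = 19.11 mV.
Stage 2 is unloaded, so V_B = V_A · R4/(R3+R4) = 19.11 × 4.52/51.02 = 1.693 mV.

V_B ≈ 1.69 mV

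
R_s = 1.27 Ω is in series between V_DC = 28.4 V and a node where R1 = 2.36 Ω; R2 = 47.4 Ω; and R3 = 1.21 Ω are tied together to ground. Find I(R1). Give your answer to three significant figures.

Parallel bank: R_p = 1/(1/2.36 + 1/47.4 + 1/1.21) = 0.7866 Ω.
V_A by voltage divider: V_A = 28.4 × 0.7866/(1.27 + 0.7866) = 10.86 V.
I(R1) = V_A / R1 = 10.86/2.36 = 4.603 A.
(Equivalently: I_total = 13.81 A, then current-divider fraction G_k/ΣG = 0.3333.)

I ≈ 4.60 A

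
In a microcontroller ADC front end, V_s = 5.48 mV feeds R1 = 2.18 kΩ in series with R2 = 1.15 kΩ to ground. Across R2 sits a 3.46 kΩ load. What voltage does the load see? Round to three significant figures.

The load sits in parallel with R2, giving an effective lower resistance R2' = R2·R_L/(R2+R_L) = 0.8631 kΩ.
Then V_out = V_s · R2'/(R1 + R2') = 5.48 × 0.8631/3.043 = 1.554 mV.

V_out ≈ 1.55 mV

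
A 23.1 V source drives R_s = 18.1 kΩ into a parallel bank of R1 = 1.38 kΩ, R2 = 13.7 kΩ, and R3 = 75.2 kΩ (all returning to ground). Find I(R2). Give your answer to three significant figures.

Equivalent of the parallel group: R_p = 1.233 kΩ.
Node voltage V_A = V_DC · R_p/(R_s + R_p) = 23.1 × 0.06378 = 1.473 V.
I(R2) = V_A / R2 = 1.473/13.7 = 0.1075 mA.
(Equivalently: I_total = 1.195 mA, then current-divider fraction G_k/ΣG = 0.09001.)

I ≈ 0.108 mA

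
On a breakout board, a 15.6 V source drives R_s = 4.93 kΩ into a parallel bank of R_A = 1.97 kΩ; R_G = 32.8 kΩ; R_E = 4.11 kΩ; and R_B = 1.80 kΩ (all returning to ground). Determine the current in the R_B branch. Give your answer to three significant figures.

I ≈ 1.14 mA

Combine the parallel branches: R_p = (1/1.97 + 1/32.8 + 1/4.11 + 1/1.80)⁻¹ = 0.7480 kΩ.
V_A = 15.6 × 0.7480/5.678 = 2.055 V.
Branch current I = V_A/R_B = 2.055/1.80 = 1.142 mA.
(Check via current divider: I_total = 2.747 mA; share G_k/ΣG = 0.4155 → same result.)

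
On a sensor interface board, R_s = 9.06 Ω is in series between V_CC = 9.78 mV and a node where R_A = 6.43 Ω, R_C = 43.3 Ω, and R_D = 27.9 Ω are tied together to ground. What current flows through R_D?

Equivalent of the parallel group: R_p = 4.663 Ω.
V_A by voltage divider: V_A = 9.78 × 4.663/(9.06 + 4.663) = 3.323 mV.
I(R_D) = V_A / R_D = 3.323/27.9 = 0.1191 mA.

I ≈ 0.119 mA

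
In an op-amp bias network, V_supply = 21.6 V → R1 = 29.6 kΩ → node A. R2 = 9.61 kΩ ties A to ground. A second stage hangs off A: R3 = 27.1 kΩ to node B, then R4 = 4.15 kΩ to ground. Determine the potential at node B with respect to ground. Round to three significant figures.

Node A sees R2 in parallel with the series input of stage 2, R3 + R4 = 31.25 kΩ.
R2 ‖ (R3+R4) = 7.350 kΩ.
First divider: V_A = V_supply · 7.350/(29.6 + 7.350) = 4.297 V.
Stage 2 is unloaded, so V_B = V_A · R4/(R3+R4) = 4.297 × 4.15/31.25 = 0.5706 V.

V_B ≈ 0.571 V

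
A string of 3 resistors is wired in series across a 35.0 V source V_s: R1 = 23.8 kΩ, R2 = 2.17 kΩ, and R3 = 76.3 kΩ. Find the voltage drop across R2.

Series total: ΣR = 23.8 + 2.17 + 76.3 = 102.3 kΩ.
Voltage divider: V = V_s · (2.170 / 102.3) = 35.0 × 0.02122 = 0.7426 V.

V ≈ 0.743 V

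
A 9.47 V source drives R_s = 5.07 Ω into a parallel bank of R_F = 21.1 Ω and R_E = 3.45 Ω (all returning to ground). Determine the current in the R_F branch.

Combine the parallel branches: R_p = (1/21.1 + 1/3.45)⁻¹ = 2.965 Ω.
V_A = 9.47 × 2.965/8.035 = 3.495 V.
I(R_F) = V_A / R_F = 3.495/21.1 = 0.1656 A.

I ≈ 0.166 A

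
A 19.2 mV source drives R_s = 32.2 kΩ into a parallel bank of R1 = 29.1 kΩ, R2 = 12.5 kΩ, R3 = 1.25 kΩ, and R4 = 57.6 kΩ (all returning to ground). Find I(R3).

I ≈ 0.495 µA

Combine the parallel branches: R_p = (1/29.1 + 1/12.5 + 1/1.25 + 1/57.6)⁻¹ = 1.073 kΩ.
V_A = 19.2 × 1.073/33.27 = 0.6193 mV.
I(R3) = V_A / R3 = 0.6193/1.25 = 0.4955 µA.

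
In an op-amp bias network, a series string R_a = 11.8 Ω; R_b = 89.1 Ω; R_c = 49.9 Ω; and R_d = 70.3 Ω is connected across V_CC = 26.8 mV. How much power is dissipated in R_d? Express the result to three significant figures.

P ≈ 1.03 µW

The common current is I = 26.8/221.1 = 0.1212 mA.
V(R_d) = I·R = 8.521 mV; P = V·I = 8.521 × 0.1212 = 1.033 µW.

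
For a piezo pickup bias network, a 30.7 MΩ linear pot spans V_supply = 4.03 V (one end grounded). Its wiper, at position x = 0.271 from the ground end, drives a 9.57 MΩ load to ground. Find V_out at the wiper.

V_out ≈ 0.668 V

Lower segment x·R_p = 8.320 MΩ; upper segment (1−x)·R_p = 22.38 MΩ.
R_L loads the lower segment: effective lower R = 4.451 MΩ.
Loaded-divider output: V_out = 4.03 × 0.1659 = 0.6685 V.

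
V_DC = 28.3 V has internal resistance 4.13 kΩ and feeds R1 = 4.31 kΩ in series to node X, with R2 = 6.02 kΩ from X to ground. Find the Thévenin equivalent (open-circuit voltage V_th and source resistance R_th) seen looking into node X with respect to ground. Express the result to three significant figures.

V_th ≈ 11.8 V, R_th ≈ 3.51 kΩ

R1' = 4.13 + 4.31 = 8.440 kΩ (source resistance + R1).
Open-circuit (no load on X): V_th = V_DC · R2/(R1' + R2) = 28.3 × 6.02/(8.440 + 6.02) = 11.78 V.
Zeroing V_DC shorts the top of R1' to ground, so R_th = R1' ‖ R2 = 3.514 kΩ.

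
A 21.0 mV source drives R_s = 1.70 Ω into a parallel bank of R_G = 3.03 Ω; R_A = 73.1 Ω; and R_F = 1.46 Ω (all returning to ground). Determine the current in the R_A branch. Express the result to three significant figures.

I ≈ 0.105 mA

Equivalent of the parallel group: R_p = 0.9722 Ω.
V_A by voltage divider: V_A = 21.0 × 0.9722/(1.70 + 0.9722) = 7.640 mV.
I(R_A) = V_A / R_A = 7.640/73.1 = 0.1045 mA.
(Equivalently: I_total = 7.859 mA, then current-divider fraction G_k/ΣG = 0.01330.)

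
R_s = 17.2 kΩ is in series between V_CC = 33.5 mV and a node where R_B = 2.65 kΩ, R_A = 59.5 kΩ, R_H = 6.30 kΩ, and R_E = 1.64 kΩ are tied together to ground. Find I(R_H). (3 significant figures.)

I ≈ 0.253 µA

Combine the parallel branches: R_p = (1/2.65 + 1/59.5 + 1/6.30 + 1/1.64)⁻¹ = 0.8601 kΩ.
V_A = 33.5 × 0.8601/18.06 = 1.595 mV.
I(R_H) = V_A / R_H = 1.595/6.30 = 0.2532 µA.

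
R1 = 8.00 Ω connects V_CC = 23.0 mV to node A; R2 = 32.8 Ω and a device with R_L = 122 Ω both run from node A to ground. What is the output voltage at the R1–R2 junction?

The load sits in parallel with R2, giving an effective lower resistance R2' = R2·R_L/(R2+R_L) = 25.85 Ω.
Then V_out = V_CC · R2'/(R1 + R2') = 23.0 × 25.85/33.85 = 17.56 mV.
(Unloaded it would be 18.5 mV; the load pulls it down.)

V_out ≈ 17.6 mV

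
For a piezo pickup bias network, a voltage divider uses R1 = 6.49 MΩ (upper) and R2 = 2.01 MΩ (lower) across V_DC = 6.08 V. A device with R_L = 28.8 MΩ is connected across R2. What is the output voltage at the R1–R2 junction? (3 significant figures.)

V_out ≈ 1.37 V

R2 ‖ R_L = (2.01 × 28.8)/(2.01 + 28.8) = 1.879 MΩ.
Then V_out = V_DC · R2'/(R1 + R2') = 6.08 × 1.879/8.369 = 1.365 V.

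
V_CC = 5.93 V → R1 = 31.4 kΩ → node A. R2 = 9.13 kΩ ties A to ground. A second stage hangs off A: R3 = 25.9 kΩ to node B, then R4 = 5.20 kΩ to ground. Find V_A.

V_A ≈ 1.09 V

Looking into the second stage from A: R3 + R4 = 31.10 kΩ appears in parallel with R2.
Effective lower resistance at A: R2 ‖ 31.10 = 7.058 kΩ.
First divider: V_A = V_CC · 7.058/(31.4 + 7.058) = 1.088 V.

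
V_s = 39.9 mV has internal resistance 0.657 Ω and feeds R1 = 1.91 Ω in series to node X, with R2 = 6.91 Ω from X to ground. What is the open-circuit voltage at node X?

V_th ≈ 29.1 mV

R1' = 0.657 + 1.91 = 2.567 Ω (source resistance + R1).
With X open, the divider is unloaded: V_th = 39.9 × 6.91/9.477 = 29.09 mV.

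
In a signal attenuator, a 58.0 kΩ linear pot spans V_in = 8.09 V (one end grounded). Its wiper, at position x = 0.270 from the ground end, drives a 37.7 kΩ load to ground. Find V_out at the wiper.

Split the track: R_lower = x·R_p = 15.66 kΩ, R_upper = (1−x)·R_p = 42.34 kΩ.
R_L loads the lower segment: effective lower R = 11.06 kΩ.
V_out = 8.09 × 11.06/(42.34 + 11.06) = 1.676 V.

V_out ≈ 1.68 V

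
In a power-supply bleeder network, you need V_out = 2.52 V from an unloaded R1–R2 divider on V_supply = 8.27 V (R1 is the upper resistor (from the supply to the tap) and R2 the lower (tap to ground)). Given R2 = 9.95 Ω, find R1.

R1 ≈ 22.7 Ω

V_out/V_supply = R2/(R1+R2) = 0.3047.
R1 = R2·(1/k − 1) = 9.95 × 2.282 = 22.70 Ω.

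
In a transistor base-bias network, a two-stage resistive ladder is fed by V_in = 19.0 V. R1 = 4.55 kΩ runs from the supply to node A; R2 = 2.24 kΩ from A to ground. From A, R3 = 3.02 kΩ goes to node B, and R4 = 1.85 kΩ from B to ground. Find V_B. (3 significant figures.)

Looking into the second stage from A: R3 + R4 = 4.870 kΩ appears in parallel with R2.
R2 ‖ (R3+R4) = 1.534 kΩ.
So V_A = 19.0 × 0.2522 = 4.791 V.
V_B = V_A × 0.3799 = 1.820 V.

V_B ≈ 1.82 V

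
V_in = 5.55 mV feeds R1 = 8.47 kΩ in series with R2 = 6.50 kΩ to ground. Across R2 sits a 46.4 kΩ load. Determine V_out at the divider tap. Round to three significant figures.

First combine the lower leg with the load: R2 ‖ R_L = 5.701 kΩ.
Now apply the divider: V_out = 5.55 × 0.4023 = 2.233 mV.
(Unloaded it would be 2.41 mV; the load pulls it down.)

V_out ≈ 2.23 mV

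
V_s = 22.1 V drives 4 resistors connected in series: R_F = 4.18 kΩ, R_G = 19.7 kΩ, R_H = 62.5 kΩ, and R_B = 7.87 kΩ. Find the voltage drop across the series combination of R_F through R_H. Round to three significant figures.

ΣR = 4.18 + 19.7 + 62.5 + 7.87 = 94.25 kΩ.
R_{R_F..R_H} = 4.18 + 19.7 + 62.5 = 86.38 kΩ.
By the voltage-divider rule, V = 22.1 × 86.38/94.25 = 20.25 V.

V ≈ 20.3 V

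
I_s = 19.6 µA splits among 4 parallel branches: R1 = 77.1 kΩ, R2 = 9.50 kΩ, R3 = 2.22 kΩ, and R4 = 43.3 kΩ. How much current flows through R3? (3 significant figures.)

I ≈ 14.9 µA

Conductances: ΣG = 1/77.1 + 1/9.50 + 1/2.22 + 1/43.3 = 0.5918 (1/kΩ).
Current divider: I(R3) = I_s · G_k/ΣG = 19.6 × (0.4505/0.5918) = 19.6 × 0.7612 = 14.92 µA.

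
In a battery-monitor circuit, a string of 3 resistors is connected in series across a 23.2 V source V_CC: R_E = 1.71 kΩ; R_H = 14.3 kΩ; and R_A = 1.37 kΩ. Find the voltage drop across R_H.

Total series resistance ΣR = 1.71 + 14.3 + 1.37 = 17.38 kΩ.
V = V_CC · R/ΣR = 23.2 × 0.8228 = 19.09 V.

V ≈ 19.1 V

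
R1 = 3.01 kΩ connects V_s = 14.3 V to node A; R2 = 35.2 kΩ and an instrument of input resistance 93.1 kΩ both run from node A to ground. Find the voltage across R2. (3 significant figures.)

V_out ≈ 12.8 V

The load sits in parallel with R2, giving an effective lower resistance R2' = R2·R_L/(R2+R_L) = 25.54 kΩ.
Now apply the divider: V_out = 14.3 × 0.8946 = 12.79 V.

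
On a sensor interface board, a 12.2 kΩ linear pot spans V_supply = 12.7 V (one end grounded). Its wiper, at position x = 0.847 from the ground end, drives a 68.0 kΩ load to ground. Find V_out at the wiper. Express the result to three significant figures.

V_out ≈ 10.5 V

Lower segment x·R_p = 10.33 kΩ; upper segment (1−x)·R_p = 1.867 kΩ.
(x·R_p) ‖ R_L = 8.970 kΩ.
Loaded-divider output: V_out = 12.7 × 0.8278 = 10.51 V.
(Unloaded: V_out = x·V_supply = 10.8 V.)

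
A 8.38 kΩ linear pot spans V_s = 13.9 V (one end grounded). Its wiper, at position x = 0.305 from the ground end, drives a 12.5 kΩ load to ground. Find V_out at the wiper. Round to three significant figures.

V_out ≈ 3.71 V

Lower segment x·R_p = 2.556 kΩ; upper segment (1−x)·R_p = 5.824 kΩ.
(x·R_p) ‖ R_L = 2.122 kΩ.
Loaded-divider output: V_out = 13.9 × 0.2671 = 3.712 V.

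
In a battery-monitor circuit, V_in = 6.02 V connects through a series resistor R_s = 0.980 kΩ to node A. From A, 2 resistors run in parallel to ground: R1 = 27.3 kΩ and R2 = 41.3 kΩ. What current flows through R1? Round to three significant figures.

I ≈ 0.208 mA

Parallel bank: R_p = 1/(1/27.3 + 1/41.3) = 16.44 kΩ.
V_A = 6.02 × 16.44/17.42 = 5.681 V.
I(R1) = V_A / R1 = 5.681/27.3 = 0.2081 mA.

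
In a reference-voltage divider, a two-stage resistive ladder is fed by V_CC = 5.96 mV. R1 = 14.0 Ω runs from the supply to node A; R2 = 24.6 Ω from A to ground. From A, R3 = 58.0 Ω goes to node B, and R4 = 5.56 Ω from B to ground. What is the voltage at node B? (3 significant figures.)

V_B ≈ 0.291 mV

Looking into the second stage from A: R3 + R4 = 63.56 Ω appears in parallel with R2.
R2 ‖ (R3+R4) = 17.74 Ω.
First divider: V_A = V_CC · 17.74/(14.0 + 17.74) = 3.331 mV.
Then the unloaded second divider: V_B = V_A × R4/(R3+R4) = 3.331 × 0.08748 = 0.2914 mV.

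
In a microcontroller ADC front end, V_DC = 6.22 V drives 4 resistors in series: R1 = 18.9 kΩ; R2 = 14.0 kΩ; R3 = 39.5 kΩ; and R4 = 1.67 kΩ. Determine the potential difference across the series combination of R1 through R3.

Series total: ΣR = 18.9 + 14.0 + 39.5 + 1.67 = 74.07 kΩ.
R_{R1..R3} = 18.9 + 14.0 + 39.5 = 72.40 kΩ.
By the voltage-divider rule, V = 6.22 × 72.40/74.07 = 6.080 V.

V ≈ 6.08 V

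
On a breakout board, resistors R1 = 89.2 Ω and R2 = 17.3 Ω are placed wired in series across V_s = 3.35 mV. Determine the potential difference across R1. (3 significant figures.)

Total series resistance ΣR = 89.2 + 17.3 = 106.5 Ω.
Voltage divider: V = V_s · (89.20 / 106.5) = 3.35 × 0.8376 = 2.806 mV.

V ≈ 2.81 mV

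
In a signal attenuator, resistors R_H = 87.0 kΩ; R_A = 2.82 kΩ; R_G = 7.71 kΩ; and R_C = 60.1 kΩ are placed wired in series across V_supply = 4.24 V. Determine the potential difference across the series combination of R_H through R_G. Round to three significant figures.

V ≈ 2.62 V

Series total: ΣR = 87.0 + 2.82 + 7.71 + 60.1 = 157.6 kΩ.
R_{R_H..R_G} = 87.0 + 2.82 + 7.71 = 97.53 kΩ.
By the voltage-divider rule, V = 4.24 × 97.53/157.6 = 2.623 V.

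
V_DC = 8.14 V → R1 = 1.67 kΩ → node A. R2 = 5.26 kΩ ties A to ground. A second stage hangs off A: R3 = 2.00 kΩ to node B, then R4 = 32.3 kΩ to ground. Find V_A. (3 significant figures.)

Node A sees R2 in parallel with the series input of stage 2, R3 + R4 = 34.30 kΩ.
Effective lower resistance at A: R2 ‖ 34.30 = 4.561 kΩ.
V_A = 8.14 × 4.561/(1.67 + 4.561) = 5.958 V.

V_A ≈ 5.96 V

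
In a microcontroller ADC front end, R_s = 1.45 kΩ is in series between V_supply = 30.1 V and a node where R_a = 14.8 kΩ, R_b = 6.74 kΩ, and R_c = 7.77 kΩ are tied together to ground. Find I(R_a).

I ≈ 1.36 mA

Combine the parallel branches: R_p = (1/14.8 + 1/6.74 + 1/7.77)⁻¹ = 2.902 kΩ.
V_A by voltage divider: V_A = 30.1 × 2.902/(1.45 + 2.902) = 20.07 V.
Branch current I = V_A/R_a = 20.07/14.8 = 1.356 mA.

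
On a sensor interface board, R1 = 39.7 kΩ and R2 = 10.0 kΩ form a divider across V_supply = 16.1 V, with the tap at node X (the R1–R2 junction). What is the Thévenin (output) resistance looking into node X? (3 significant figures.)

With V_supply suppressed (replaced by a short), R_th = R1 ‖ R2 = (39.70 × 10.0)/(39.70 + 10.0) = 7.988 kΩ.

R_th ≈ 7.99 kΩ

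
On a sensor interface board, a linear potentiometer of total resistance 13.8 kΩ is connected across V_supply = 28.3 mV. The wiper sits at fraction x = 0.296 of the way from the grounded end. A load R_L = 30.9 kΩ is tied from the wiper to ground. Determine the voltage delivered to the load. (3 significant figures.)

Split the track: R_lower = x·R_p = 4.085 kΩ, R_upper = (1−x)·R_p = 9.715 kΩ.
(x·R_p) ‖ R_L = 3.608 kΩ.
Loaded-divider output: V_out = 28.3 × 0.2708 = 7.664 mV.

V_out ≈ 7.66 mV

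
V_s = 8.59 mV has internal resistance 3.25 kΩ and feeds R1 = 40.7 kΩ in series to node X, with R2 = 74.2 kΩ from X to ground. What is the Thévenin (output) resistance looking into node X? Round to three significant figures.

R1' = 3.25 + 40.7 = 43.95 kΩ (source resistance + R1).
With V_s suppressed (replaced by a short), R_th = R1' ‖ R2 = (43.95 × 74.2)/(43.95 + 74.2) = 27.60 kΩ.

R_th ≈ 27.6 kΩ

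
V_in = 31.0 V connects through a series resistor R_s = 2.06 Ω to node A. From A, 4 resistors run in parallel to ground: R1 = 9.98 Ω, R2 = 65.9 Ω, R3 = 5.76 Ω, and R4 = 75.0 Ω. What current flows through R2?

Parallel bank: R_p = 1/(1/9.98 + 1/65.9 + 1/5.76 + 1/75.0) = 3.308 Ω.
V_A = 31.0 × 3.308/5.368 = 19.10 V.
I(R2) = V_A / R2 = 19.10/65.9 = 0.2899 A.

I ≈ 0.290 A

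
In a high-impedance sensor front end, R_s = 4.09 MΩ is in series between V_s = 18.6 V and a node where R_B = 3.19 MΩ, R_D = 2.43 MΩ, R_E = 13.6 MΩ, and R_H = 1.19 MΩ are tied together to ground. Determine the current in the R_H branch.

I ≈ 2.03 µA

Parallel bank: R_p = 1/(1/3.19 + 1/2.43 + 1/13.6 + 1/1.19) = 0.6102 MΩ.
V_A by voltage divider: V_A = 18.6 × 0.6102/(4.09 + 0.6102) = 2.415 V.
Branch current I = V_A/R_H = 2.415/1.19 = 2.029 µA.
(Check via current divider: I_total = 3.957 µA; share G_k/ΣG = 0.5128 → same result.)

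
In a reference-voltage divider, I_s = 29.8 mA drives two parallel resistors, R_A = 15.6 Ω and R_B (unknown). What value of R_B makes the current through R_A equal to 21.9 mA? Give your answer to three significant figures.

In a two-way split, I_A/I_s = R_B/(R_A + R_B).
With f = 0.7349, R_B = R_A · f/(1−f) = 15.6 × 2.772 = 43.25 Ω.

R_B ≈ 43.2 Ω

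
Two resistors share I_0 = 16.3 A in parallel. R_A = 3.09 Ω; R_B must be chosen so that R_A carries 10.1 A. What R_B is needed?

In a two-way split, I_A/I_0 = R_B/(R_A + R_B).
With f = 0.6196, R_B = R_A · f/(1−f) = 3.09 × 1.629 = 5.034 Ω.

R_B ≈ 5.03 Ω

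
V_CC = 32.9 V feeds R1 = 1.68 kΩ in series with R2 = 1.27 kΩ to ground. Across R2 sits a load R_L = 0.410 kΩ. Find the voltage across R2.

V_out ≈ 5.12 V

The load sits in parallel with R2, giving an effective lower resistance R2' = R2·R_L/(R2+R_L) = 0.3099 kΩ.
Now apply the divider: V_out = 32.9 × 0.1558 = 5.124 V.
(Unloaded it would be 14.2 V; the load pulls it down.)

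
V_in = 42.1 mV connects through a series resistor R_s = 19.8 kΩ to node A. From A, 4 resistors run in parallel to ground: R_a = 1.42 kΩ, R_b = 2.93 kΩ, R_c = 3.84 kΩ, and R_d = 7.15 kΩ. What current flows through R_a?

I ≈ 1.00 µA

Parallel bank: R_p = 1/(1/1.42 + 1/2.93 + 1/3.84 + 1/7.15) = 0.6917 kΩ.
Node voltage V_A = V_in · R_p/(R_s + R_p) = 42.1 × 0.03375 = 1.421 mV.
Branch current I = V_A/R_a = 1.421/1.42 = 1.001 µA.
(Check via current divider: I_total = 2.054 µA; share G_k/ΣG = 0.4871 → same result.)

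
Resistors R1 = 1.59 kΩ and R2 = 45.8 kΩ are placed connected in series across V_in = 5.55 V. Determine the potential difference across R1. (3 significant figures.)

V ≈ 0.186 V

ΣR = 1.59 + 45.8 = 47.39 kΩ.
Voltage divider: V = V_in · (1.590 / 47.39) = 5.55 × 0.03355 = 0.1862 V.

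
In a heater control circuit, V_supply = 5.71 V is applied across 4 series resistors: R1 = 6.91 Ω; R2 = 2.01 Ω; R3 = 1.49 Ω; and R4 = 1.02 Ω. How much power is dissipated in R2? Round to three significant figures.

P ≈ 0.502 W

The common current is I = 5.71/11.43 = 0.4996 A.
P(R2) = I²·R2 = (0.4996)² × 2.01 = 0.5016 W.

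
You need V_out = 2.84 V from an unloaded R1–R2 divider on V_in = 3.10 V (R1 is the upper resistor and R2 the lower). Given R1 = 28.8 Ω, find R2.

V_out/V_in = R2/(R1+R2) = 0.9161.
R2 = R1 · 0.9161/(1 − 0.9161) = 314.6 Ω.

R2 ≈ 315 Ω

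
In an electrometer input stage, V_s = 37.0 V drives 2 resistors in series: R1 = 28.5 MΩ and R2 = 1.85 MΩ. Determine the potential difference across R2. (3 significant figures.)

V ≈ 2.26 V

Total series resistance ΣR = 28.5 + 1.85 = 30.35 MΩ.
V = V_s · R/ΣR = 37.0 × 0.06096 = 2.255 V.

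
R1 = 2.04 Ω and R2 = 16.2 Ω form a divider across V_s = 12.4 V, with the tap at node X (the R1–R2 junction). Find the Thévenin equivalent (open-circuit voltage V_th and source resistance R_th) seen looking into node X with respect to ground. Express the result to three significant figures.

V_th is the unloaded tap voltage: V_s · R2/(R1+R2) = 12.4 × 0.8882 = 11.01 V.
Looking into X with the source shorted: R_th = R1·R2/(R1+R2) = 2.040 × 16.2/18.24 = 1.812 Ω.

V_th ≈ 11.0 V, R_th ≈ 1.81 Ω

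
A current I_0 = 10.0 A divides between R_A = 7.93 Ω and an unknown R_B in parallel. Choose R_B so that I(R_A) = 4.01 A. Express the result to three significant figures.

The fraction through R_A equals R_B/(R_A+R_B).
With f = 0.4010, R_B = R_A · f/(1−f) = 7.93 × 0.6694 = 5.309 Ω.

R_B ≈ 5.31 Ω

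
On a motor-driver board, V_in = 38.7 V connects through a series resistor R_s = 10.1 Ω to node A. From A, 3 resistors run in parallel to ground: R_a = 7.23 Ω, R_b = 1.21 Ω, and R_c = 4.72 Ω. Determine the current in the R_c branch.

Equivalent of the parallel group: R_p = 0.8499 Ω.
V_A = 38.7 × 0.8499/10.95 = 3.004 V.
Branch current I = V_A/R_c = 3.004/4.72 = 0.6364 A.
(Check via current divider: I_total = 3.534 A; share G_k/ΣG = 0.1801 → same result.)

I ≈ 0.636 A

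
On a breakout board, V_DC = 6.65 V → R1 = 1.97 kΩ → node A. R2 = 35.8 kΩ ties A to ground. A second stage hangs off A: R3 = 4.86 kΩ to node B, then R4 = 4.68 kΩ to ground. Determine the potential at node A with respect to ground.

Looking into the second stage from A: R3 + R4 = 9.540 kΩ appears in parallel with R2.
R2 ‖ (R3+R4) = 7.533 kΩ.
First divider: V_A = V_DC · 7.533/(1.97 + 7.533) = 5.271 V.

V_A ≈ 5.27 V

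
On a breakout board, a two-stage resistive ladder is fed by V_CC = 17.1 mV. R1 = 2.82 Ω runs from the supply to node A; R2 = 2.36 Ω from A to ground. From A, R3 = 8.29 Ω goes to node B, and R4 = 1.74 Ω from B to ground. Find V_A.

Node A sees R2 in parallel with the series input of stage 2, R3 + R4 = 10.03 Ω.
R2 ‖ (R3+R4) = 1.910 Ω.
So V_A = 17.1 × 0.4039 = 6.906 mV.

V_A ≈ 6.91 mV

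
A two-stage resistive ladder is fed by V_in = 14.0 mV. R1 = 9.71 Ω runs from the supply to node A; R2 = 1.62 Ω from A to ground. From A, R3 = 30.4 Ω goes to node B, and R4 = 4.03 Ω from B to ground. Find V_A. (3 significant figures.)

The second stage (R3 + R4 = 34.43 Ω) loads node A in parallel with R2.
R2 ‖ (R3+R4) = 1.547 Ω.
So V_A = 14.0 × 0.1374 = 1.924 mV.

V_A ≈ 1.92 mV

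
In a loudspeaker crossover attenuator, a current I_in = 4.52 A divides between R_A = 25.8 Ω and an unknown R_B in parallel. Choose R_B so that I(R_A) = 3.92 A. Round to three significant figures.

R_B ≈ 169 Ω

In a two-way split, I_A/I_in = R_B/(R_A + R_B).
With f = 0.8673, R_B = R_A · f/(1−f) = 25.8 × 6.533 = 168.6 Ω.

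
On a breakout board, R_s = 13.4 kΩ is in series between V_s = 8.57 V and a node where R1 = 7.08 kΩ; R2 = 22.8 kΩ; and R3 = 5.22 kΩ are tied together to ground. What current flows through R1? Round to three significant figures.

Combine the parallel branches: R_p = (1/7.08 + 1/22.8 + 1/5.22)⁻¹ = 2.655 kΩ.
V_A = 8.57 × 2.655/16.05 = 1.417 V.
I(R1) = V_A / R1 = 1.417/7.08 = 0.2002 mA.

I ≈ 0.200 mA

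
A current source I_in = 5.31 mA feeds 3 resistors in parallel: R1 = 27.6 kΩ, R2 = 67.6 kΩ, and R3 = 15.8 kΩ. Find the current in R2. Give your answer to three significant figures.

ΣG = 1/27.6 + 1/67.6 + 1/15.8 = 0.1143.
By the current-divider rule, I = I_in · G_k/ΣG = 5.31 × 0.1294 = 0.6871 mA.

I ≈ 0.687 mA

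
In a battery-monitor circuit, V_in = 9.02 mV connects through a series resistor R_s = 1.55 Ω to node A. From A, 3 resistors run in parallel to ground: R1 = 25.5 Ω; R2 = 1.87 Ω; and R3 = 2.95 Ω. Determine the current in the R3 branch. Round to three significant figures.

I ≈ 1.27 mA

Parallel bank: R_p = 1/(1/25.5 + 1/1.87 + 1/2.95) = 1.095 Ω.
V_A = 9.02 × 1.095/2.645 = 3.735 mV.
I(R3) = V_A / R3 = 3.735/2.95 = 1.266 mA.
(Check via current divider: I_total = 3.410 mA; share G_k/ΣG = 0.3713 → same result.)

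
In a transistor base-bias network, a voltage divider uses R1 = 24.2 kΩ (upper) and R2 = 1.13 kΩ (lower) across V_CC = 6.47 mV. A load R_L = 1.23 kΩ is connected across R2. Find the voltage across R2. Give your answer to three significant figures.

The load sits in parallel with R2, giving an effective lower resistance R2' = R2·R_L/(R2+R_L) = 0.5889 kΩ.
Voltage divider with the loaded lower leg: V_out = 6.47 × 0.5889/(24.2 + 0.5889) = 6.47 × 0.02376 = 0.1537 mV.

V_out ≈ 0.154 mV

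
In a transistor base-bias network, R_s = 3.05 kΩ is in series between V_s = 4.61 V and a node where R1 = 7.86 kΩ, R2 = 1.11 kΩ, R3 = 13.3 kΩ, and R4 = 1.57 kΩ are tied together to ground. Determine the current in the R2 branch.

Parallel bank: R_p = 1/(1/7.86 + 1/1.11 + 1/13.3 + 1/1.57) = 0.5746 kΩ.
V_A = 4.61 × 0.5746/3.625 = 0.7308 V.
Branch current I = V_A/R2 = 0.7308/1.11 = 0.6584 mA.
(Check via current divider: I_total = 1.272 mA; share G_k/ΣG = 0.5177 → same result.)

I ≈ 0.658 mA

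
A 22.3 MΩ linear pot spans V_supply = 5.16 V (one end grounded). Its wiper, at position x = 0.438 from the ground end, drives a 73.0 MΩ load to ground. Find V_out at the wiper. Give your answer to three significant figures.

V_out ≈ 2.10 V

Lower segment x·R_p = 9.767 MΩ; upper segment (1−x)·R_p = 12.53 MΩ.
(x·R_p) ‖ R_L = 8.615 MΩ.
V_out = 5.16 × 8.615/(12.53 + 8.615) = 2.102 V.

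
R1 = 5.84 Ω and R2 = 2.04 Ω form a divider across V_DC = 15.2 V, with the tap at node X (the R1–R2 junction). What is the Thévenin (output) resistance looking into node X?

Zeroing V_DC shorts the top of R1 to ground, so R_th = R1 ‖ R2 = 1.512 Ω.

R_th ≈ 1.51 Ω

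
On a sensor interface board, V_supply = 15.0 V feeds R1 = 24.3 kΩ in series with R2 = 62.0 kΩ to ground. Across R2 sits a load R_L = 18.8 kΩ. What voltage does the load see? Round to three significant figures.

V_out ≈ 5.59 V

First combine the lower leg with the load: R2 ‖ R_L = 14.43 kΩ.
Now apply the divider: V_out = 15.0 × 0.3725 = 5.588 V.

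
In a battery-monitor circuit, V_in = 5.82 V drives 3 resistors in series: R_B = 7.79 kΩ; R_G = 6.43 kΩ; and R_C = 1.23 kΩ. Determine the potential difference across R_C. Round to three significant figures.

V ≈ 0.463 V

Series total: ΣR = 7.79 + 6.43 + 1.23 = 15.45 kΩ.
By the voltage-divider rule, V = 5.82 × 1.230/15.45 = 0.4633 V.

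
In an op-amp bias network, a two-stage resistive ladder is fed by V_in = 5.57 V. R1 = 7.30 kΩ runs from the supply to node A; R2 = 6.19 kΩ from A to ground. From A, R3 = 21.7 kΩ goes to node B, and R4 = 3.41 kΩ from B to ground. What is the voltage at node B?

V_B ≈ 0.306 V

The second stage (R3 + R4 = 25.11 kΩ) loads node A in parallel with R2.
R2 ‖ (R3+R4) = 4.966 kΩ.
First divider: V_A = V_in · 4.966/(7.30 + 4.966) = 2.255 V.
Stage 2 is unloaded, so V_B = V_A · R4/(R3+R4) = 2.255 × 3.41/25.11 = 0.3062 V.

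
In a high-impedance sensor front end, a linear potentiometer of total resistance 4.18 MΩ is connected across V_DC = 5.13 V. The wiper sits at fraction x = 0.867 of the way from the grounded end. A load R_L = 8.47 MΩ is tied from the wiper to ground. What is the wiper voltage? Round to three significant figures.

Lower segment x·R_p = 3.624 MΩ; upper segment (1−x)·R_p = 0.5559 MΩ.
Lower segment in parallel with the load: 3.624 ‖ 8.47 = 2.538 MΩ.
Then V_out = V_DC · 2.538/(0.5559 + 2.538) = 4.208 V.
(Unloaded: V_out = x·V_DC = 4.45 V.)

V_out ≈ 4.21 V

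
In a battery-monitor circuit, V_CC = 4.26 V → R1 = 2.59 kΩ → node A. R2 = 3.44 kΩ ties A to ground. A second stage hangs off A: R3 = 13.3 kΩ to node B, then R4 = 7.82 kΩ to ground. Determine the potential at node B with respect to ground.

Node A sees R2 in parallel with the series input of stage 2, R3 + R4 = 21.12 kΩ.
Effective lower resistance at A: R2 ‖ 21.12 = 2.958 kΩ.
V_A = 4.26 × 2.958/(2.59 + 2.958) = 2.271 V.
V_B = V_A × 0.3703 = 0.8410 V.

V_B ≈ 0.841 V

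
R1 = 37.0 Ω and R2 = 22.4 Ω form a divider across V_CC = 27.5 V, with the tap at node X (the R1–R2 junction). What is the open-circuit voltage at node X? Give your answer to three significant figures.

V_th ≈ 10.4 V

V_th is the unloaded tap voltage: V_CC · R2/(R1+R2) = 27.5 × 0.3771 = 10.37 V.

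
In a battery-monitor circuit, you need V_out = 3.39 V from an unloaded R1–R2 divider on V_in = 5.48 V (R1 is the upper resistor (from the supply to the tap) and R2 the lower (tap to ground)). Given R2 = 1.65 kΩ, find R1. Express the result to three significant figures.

The divider ratio is R2/(R1+R2) = 3.39/5.48 = 0.6186.
Rearranging, R1 = R2·(1−k)/k = 1.65 × 0.6165 = 1.017 kΩ.

R1 ≈ 1.02 kΩ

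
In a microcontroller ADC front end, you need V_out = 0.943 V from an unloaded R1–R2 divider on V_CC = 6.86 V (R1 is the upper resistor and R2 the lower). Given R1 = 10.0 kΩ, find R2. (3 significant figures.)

Required fraction k = V_out/V_CC = 0.1375.
R2 = R1 · 0.1375/(1 − 0.1375) = 1.594 kΩ.

R2 ≈ 1.59 kΩ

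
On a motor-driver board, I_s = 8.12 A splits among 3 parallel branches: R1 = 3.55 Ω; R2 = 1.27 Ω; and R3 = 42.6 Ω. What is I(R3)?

I ≈ 0.174 A

Conductances: ΣG = 1/3.55 + 1/1.27 + 1/42.6 = 1.093 (1/Ω).
Current divider: I(R3) = I_s · G_k/ΣG = 8.12 × (0.02347/1.093) = 8.12 × 0.02149 = 0.1745 A.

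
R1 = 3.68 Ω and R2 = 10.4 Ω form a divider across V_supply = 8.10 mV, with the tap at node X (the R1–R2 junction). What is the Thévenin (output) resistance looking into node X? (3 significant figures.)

Zeroing V_supply shorts the top of R1 to ground, so R_th = R1 ‖ R2 = 2.718 Ω.

R_th ≈ 2.72 Ω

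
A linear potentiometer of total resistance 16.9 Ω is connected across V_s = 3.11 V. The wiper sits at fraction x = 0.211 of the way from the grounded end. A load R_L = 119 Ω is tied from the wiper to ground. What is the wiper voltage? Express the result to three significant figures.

Lower segment x·R_p = 3.566 Ω; upper segment (1−x)·R_p = 13.33 Ω.
(x·R_p) ‖ R_L = 3.462 Ω.
Loaded-divider output: V_out = 3.11 × 0.2061 = 0.6411 V.

V_out ≈ 0.641 V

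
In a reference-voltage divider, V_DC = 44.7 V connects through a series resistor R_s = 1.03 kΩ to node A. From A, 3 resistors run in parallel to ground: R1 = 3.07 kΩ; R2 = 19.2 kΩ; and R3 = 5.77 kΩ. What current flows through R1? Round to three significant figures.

I ≈ 9.29 mA

Combine the parallel branches: R_p = (1/3.07 + 1/19.2 + 1/5.77)⁻¹ = 1.814 kΩ.
V_A by voltage divider: V_A = 44.7 × 1.814/(1.03 + 1.814) = 28.51 V.
Branch current I = V_A/R1 = 28.51/3.07 = 9.288 mA.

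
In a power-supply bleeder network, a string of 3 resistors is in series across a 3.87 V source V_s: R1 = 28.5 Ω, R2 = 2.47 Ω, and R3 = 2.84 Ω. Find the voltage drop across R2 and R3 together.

Series total: ΣR = 28.5 + 2.47 + 2.84 = 33.81 Ω.
R_{R2..R3} = 2.47 + 2.84 = 5.310 Ω.
Voltage divider: V = V_s · (5.310 / 33.81) = 3.87 × 0.1571 = 0.6078 V.

V ≈ 0.608 V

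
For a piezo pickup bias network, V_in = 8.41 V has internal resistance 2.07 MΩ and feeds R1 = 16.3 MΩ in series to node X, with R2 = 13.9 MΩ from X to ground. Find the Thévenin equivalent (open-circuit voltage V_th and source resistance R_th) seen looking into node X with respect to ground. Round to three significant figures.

R1' = 2.07 + 16.3 = 18.37 MΩ (source resistance + R1).
With X open, the divider is unloaded: V_th = 8.41 × 13.9/32.27 = 3.623 V.
Zeroing V_in shorts the top of R1' to ground, so R_th = R1' ‖ R2 = 7.913 MΩ.

V_th ≈ 3.62 V, R_th ≈ 7.91 MΩ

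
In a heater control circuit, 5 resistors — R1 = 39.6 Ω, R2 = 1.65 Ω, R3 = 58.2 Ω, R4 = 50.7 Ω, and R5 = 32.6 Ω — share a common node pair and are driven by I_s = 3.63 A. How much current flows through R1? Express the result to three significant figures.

Conductances: ΣG = 1/39.6 + 1/1.65 + 1/58.2 + 1/50.7 + 1/32.6 = 0.6989 (1/Ω).
Current divider: I(R1) = I_s · G_k/ΣG = 3.63 × (0.02525/0.6989) = 3.63 × 0.03613 = 0.1312 A.

I ≈ 0.131 A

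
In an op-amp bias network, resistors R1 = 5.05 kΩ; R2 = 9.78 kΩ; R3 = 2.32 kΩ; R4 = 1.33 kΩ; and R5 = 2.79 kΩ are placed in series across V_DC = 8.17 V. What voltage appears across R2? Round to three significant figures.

Series total: ΣR = 5.05 + 9.78 + 2.32 + 1.33 + 2.79 = 21.27 kΩ.
Voltage divider: V = V_DC · (9.780 / 21.27) = 8.17 × 0.4598 = 3.757 V.

V ≈ 3.76 V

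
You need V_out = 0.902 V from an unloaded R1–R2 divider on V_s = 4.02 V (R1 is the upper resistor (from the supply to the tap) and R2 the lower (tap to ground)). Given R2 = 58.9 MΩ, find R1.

R1 ≈ 204 MΩ

V_out/V_s = R2/(R1+R2) = 0.2244.
Rearranging, R1 = R2·(1−k)/k = 58.9 × 3.457 = 203.6 MΩ.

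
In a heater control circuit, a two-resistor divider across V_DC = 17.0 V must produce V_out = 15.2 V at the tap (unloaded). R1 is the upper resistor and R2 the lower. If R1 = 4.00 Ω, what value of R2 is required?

R2 ≈ 33.8 Ω

Required fraction k = V_out/V_DC = 0.8941.
R2 = R1 · 0.8941/(1 − 0.8941) = 33.78 Ω.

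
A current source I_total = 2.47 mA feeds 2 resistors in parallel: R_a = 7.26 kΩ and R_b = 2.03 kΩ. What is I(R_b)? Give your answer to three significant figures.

Two-branch current divider: I_k = I_total · R_other/(R_1 + R_2).
So I = 2.47 × 7.26/9.290 = 1.930 mA.

I ≈ 1.93 mA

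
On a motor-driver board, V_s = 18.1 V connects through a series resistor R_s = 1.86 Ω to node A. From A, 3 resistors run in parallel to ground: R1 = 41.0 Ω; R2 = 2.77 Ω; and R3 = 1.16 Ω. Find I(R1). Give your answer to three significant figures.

I ≈ 0.133 A

Parallel bank: R_p = 1/(1/41.0 + 1/2.77 + 1/1.16) = 0.8016 Ω.
V_A by voltage divider: V_A = 18.1 × 0.8016/(1.86 + 0.8016) = 5.451 V.
I(R1) = V_A / R1 = 5.451/41.0 = 0.1330 A.
(Check via current divider: I_total = 6.800 A; share G_k/ΣG = 0.01955 → same result.)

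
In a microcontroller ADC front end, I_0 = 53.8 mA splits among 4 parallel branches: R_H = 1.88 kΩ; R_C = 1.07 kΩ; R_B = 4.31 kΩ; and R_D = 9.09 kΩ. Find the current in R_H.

ΣG = 1/1.88 + 1/1.07 + 1/4.31 + 1/9.09 = 1.809.
Current divider: I(R_H) = I_0 · G_k/ΣG = 53.8 × (0.5319/1.809) = 53.8 × 0.2941 = 15.82 mA.

I ≈ 15.8 mA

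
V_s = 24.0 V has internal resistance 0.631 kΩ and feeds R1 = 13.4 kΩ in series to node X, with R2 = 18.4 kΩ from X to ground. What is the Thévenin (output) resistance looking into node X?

R1' = 0.631 + 13.4 = 14.03 kΩ (source resistance + R1).
Looking into X with the source shorted: R_th = R1'·R2/(R1'+R2) = 14.03 × 18.4/32.43 = 7.961 kΩ.

R_th ≈ 7.96 kΩ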